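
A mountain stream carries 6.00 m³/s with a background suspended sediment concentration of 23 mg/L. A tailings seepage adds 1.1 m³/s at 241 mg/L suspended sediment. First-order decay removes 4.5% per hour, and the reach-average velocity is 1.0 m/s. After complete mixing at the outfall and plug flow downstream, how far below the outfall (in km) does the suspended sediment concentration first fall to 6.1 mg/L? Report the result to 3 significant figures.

174 km

Mixed concentration C = ΣQC/ΣQ = (6.000·23.00 + 1.100·241.0) / 7.100 = 403.1/7.100 = 56.77 mg/L.
4.5%/h lost → k = −ln(1 − 0.045) = 0.04604 h⁻¹.
Set 56.77·exp(−k·t) = 6.1 → t = ln(56.77/6.1)/k = 174400 s = 48.45 h.
Distance = v·t = 1.0·174400 = 174400 m = 174.4 km.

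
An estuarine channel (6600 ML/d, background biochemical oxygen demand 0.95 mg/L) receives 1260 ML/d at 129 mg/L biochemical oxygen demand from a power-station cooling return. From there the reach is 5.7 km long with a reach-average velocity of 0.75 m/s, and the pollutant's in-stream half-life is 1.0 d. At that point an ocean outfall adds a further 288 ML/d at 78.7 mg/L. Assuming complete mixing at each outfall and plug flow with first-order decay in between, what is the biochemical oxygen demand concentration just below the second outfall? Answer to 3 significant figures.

22.3 mg/L

Flow-weighted average: C = (6600·0.9500 + 1260·129.0) / 7860 = 168800/7860 = 21.48 mg/L; combined flow 7860 ML/d.
Travel time t = 5.7·1000 / 0.75 = 7600 s = 2.111 h.
Half-life 1.0 d → k = ln 2 / 1.0 = 0.6931 d⁻¹.
First-order decay: C = 21.48·exp(−k·t) = 21.48·0.9409 = 20.21 mg/L.
Second outfall: C = (7860·20.21 + 288.0·78.70)/8148 = 22.27 mg/L.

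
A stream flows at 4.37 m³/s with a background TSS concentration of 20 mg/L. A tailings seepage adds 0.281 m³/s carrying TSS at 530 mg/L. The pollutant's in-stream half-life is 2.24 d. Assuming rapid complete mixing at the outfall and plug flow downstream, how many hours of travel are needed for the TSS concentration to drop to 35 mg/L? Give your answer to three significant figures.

Flow-weighted average: C = (4.370·20.00 + 0.2810·530.0) / 4.651 = 236.3/4.651 = 50.81 mg/L.
Half-life 2.24 d → k = ln 2 / 2.24 = 0.3094 d⁻¹.
50.81·exp(−k·t) = 35 → t = ln(50.81/35)/k = 104100 s = 28.91 h.

28.9 h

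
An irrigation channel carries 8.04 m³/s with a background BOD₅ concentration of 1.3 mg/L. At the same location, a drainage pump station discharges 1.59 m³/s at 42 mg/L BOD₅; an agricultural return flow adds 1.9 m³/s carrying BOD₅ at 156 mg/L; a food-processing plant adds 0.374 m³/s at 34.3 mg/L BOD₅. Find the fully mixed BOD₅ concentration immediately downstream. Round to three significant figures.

32.5 mg/L

Mixed concentration C = ΣQC/ΣQ = (8.040·1.300 + 1.590·42.00 + 1.900·156.0 + 0.3740·34.30) / 11.90 = 386.5/11.90 = 32.46 mg/L.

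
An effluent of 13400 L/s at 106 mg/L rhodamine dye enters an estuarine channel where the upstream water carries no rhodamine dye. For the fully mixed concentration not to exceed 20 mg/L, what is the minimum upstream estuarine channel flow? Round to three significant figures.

Set C_mix = 20: (Q·0 + 13400·106.0) / (Q + 13400) = 20
→ Q = 13400·(106.0 − 20)/(20 − 0) = 57620 L/s.

57600 L/s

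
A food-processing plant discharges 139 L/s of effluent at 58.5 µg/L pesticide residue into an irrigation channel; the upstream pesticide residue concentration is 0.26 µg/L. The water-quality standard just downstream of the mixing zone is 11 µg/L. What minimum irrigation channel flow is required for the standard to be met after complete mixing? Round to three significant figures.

615 L/s

Set C_mix = 11: (Q·0.2600 + 139.0·58.50) / (Q + 139.0) = 11
→ Q = 139.0·(58.50 − 11)/(11 − 0.2600) = 614.8 L/s.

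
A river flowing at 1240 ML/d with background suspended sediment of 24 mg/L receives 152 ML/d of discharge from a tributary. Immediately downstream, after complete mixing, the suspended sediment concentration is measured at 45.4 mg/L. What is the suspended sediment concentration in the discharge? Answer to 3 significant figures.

Mass balance: 1240·24.00 + 152.0·Cₑ = 1392·45.40
→ Cₑ = (1392·45.40 − 1240·24.00) / 152.0 = 220.0 mg/L.

220 mg/L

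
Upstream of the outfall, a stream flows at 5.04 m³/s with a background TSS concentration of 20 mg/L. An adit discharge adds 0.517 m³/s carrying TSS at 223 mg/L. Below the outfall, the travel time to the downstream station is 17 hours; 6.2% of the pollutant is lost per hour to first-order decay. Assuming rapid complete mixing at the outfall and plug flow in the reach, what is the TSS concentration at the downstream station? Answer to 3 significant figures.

Conservation of mass: C = (5.040·20.00 + 0.5170·223.0) / 5.557 = 216.1/5.557 = 38.89 mg/L.
6.2%/h lost → k = −ln(1 − 0.062) = 0.06401 h⁻¹.
First-order decay: C = 38.89·exp(−k·t) = 38.89·0.3369 = 13.10 mg/L.

13.1 mg/L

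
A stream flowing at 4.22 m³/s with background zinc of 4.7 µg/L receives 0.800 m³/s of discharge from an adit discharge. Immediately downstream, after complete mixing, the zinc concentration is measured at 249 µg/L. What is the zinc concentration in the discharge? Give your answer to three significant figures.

1540 µg/L

Mass balance: 4.220·4.700 + 0.8000·Cₑ = 5.020·249.0
→ Cₑ = (5.020·249.0 − 4.220·4.700) / 0.8000 = 1538 µg/L.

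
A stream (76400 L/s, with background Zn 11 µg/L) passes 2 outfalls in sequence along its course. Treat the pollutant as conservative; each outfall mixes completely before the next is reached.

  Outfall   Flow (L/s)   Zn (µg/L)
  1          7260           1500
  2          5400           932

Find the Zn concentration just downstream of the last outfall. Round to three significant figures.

188 µg/L

Below outfall 1: Q → 83660 L/s, C = (76400·11.00 + 7260·1500)/83660 = 140.2 µg/L.
Below outfall 2: Q → 89060 L/s, C = (83660·140.2 + 5400·932.0)/89060 = 188.2 µg/L.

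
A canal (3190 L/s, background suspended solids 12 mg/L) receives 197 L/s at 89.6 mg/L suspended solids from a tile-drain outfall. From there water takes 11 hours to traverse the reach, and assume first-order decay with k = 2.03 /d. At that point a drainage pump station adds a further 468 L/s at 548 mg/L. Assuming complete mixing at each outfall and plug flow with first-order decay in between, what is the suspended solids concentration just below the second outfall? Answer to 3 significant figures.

72.2 mg/L

Flow-weighted average: C = (3190·12.00 + 197.0·89.60) / 3387 = 55930/3387 = 16.51 mg/L; combined flow 3387 L/s.
Decay over the reach: 16.51·exp(−kt) = 16.51·0.3944 = 6.513 mg/L.
Second outfall: C = (3387·6.513 + 468.0·548.0)/3855 = 72.25 mg/L.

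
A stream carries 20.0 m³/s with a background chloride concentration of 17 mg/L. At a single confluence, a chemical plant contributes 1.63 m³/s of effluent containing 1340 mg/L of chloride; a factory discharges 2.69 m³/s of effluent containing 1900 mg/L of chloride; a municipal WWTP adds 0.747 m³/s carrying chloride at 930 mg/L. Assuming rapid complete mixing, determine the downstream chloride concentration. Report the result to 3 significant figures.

Flow-weighted average: C = (20.00·17.00 + 1.630·1340 + 2.690·1900 + 0.7470·930.0) / 25.07 = 8330/25.07 = 332.3 mg/L.

332 mg/L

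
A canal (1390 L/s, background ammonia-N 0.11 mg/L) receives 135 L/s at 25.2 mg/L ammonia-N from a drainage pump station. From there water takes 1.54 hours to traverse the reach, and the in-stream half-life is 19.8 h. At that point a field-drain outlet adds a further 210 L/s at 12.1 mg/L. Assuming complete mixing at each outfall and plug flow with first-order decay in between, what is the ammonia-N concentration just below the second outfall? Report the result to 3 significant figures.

Conservation of mass: C = (1390·0.1100 + 135.0·25.20) / 1525 = 3555/1525 = 2.331 mg/L; combined flow 1525 L/s.
Half-life 19.8 h → k = ln 2 / 19.8 = 0.03501 h⁻¹ = 0.8402 d⁻¹.
Applying C = C₀e^(−kt): 2.331 × 0.9475 = 2.209 mg/L.
At the second outfall, C = (1525·2.209 + 210.0·12.10) / (1525 + 210.0) = 3.406 mg/L.

3.41 mg/L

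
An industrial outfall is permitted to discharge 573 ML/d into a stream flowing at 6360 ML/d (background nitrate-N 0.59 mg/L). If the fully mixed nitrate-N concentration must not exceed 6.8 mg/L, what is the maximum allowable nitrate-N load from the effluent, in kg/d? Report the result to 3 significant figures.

Mass balance at the limit: 6360·0.5900 + 573.0·Cₑ = 6933·6.8 → Cₑ = 75.73 mg/L.
573.0 ML/d = 6.632 m³/s. Load = 6.632 m³/s × 75.73 g/m³ × 86 400 s/d = 43390 kg/d.

43400 kg/d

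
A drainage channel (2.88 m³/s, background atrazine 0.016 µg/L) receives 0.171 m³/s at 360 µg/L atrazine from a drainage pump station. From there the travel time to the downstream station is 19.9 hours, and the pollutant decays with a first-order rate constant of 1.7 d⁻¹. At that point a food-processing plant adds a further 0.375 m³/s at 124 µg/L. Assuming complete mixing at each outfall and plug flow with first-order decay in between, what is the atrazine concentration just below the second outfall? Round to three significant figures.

Mass balance: C = (2.880·0.01600 + 0.1710·360.0) / 3.051 = 61.61/3.051 = 20.19 µg/L; combined flow 3.051 m³/s.
Decay over the reach: 20.19·exp(−kt) = 20.19·0.2442 = 4.932 µg/L.
Second outfall: C = (3.051·4.932 + 0.3750·124.0)/3.426 = 17.96 µg/L.

18.0 µg/L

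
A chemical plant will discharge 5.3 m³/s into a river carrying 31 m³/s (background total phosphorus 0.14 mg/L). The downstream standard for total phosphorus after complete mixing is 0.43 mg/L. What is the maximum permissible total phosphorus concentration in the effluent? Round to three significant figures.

2.13 mg/L

At the limit, (Qr·Cr + Qe·Cₑ)/(Qr + Qe) = 0.43:
Cₑ = (36.30·0.43 − 31.00·0.1400) / 5.300 = 2.126 mg/L.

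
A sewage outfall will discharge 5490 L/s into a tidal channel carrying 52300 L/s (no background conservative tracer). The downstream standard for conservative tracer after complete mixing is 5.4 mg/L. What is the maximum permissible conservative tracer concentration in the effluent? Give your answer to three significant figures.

At the limit, (Qr·Cr + Qe·Cₑ)/(Qr + Qe) = 5.4:
Cₑ = (57790·5.4 − 52300·0) / 5490 = 56.84 mg/L.

56.8 mg/L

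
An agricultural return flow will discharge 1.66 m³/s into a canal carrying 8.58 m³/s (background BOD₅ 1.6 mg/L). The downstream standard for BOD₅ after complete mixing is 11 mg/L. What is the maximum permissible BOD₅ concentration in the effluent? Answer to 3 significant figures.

At the limit, (Qr·Cr + Qe·Cₑ)/(Qr + Qe) = 11:
Cₑ = (10.24·11 − 8.580·1.600) / 1.660 = 59.59 mg/L.

59.6 mg/L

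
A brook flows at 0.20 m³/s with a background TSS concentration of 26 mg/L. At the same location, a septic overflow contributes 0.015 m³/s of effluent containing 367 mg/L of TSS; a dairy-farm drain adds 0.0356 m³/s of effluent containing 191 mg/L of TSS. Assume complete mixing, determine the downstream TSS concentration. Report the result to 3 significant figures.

69.9 mg/L

Conservation of mass: C = (0.2000·26.00 + 0.01500·367.0 + 0.03560·191.0) / 0.2506 = 17.50/0.2506 = 69.85 mg/L.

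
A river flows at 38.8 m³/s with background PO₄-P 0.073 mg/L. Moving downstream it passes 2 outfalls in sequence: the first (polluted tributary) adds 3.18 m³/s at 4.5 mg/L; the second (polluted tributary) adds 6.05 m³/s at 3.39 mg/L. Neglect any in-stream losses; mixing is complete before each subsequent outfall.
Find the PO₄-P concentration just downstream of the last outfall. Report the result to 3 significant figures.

After outfall 1: Q = 38.80 + 3.180 = 41.98 m³/s; C = (38.80·0.07300 + 3.180·4.500)/41.98 = 0.4083 mg/L.
After outfall 2: Q = 41.98 + 6.050 = 48.03 m³/s; C = (41.98·0.4083 + 6.050·3.390)/48.03 = 0.7839 mg/L.

0.784 mg/L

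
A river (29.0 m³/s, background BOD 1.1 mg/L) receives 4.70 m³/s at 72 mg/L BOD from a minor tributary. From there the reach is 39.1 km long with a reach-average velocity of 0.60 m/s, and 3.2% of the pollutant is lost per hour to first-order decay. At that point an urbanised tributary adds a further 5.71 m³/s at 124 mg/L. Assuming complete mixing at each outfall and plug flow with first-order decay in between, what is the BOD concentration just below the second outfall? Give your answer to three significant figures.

23.2 mg/L

Mass balance: C = (29.00·1.100 + 4.700·72.00) / 33.70 = 370.3/33.70 = 10.99 mg/L; combined flow 33.70 m³/s.
Travel time t = 39.1·1000 / 0.60 = 65170 s = 18.10 h.
3.2%/h lost → k = −ln(1 − 0.032) = 0.03252 h⁻¹.
Decay over the reach: 10.99·exp(−kt) = 10.99·0.5550 = 6.099 mg/L.
At the second outfall, C = (33.70·6.099 + 5.710·124.0) / (33.70 + 5.710) = 23.18 mg/L.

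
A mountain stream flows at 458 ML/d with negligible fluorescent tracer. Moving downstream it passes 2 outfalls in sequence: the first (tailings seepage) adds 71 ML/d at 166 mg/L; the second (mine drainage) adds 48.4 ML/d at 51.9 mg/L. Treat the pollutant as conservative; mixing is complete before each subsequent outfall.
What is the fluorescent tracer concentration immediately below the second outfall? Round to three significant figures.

After outfall 1: Q = 458.0 + 71.00 = 529.0 ML/d; C = (458.0·0 + 71.00·166.0)/529.0 = 22.28 mg/L.
After outfall 2: Q = 529.0 + 48.40 = 577.4 ML/d; C = (529.0·22.28 + 48.40·51.90)/577.4 = 24.76 mg/L.

24.8 mg/L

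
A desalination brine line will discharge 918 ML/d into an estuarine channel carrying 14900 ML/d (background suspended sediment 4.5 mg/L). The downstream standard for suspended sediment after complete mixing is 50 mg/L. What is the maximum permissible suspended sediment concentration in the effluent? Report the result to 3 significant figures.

At the limit, (Qr·Cr + Qe·Cₑ)/(Qr + Qe) = 50:
Cₑ = (15820·50 − 14900·4.500) / 918.0 = 788.5 mg/L.

789 mg/L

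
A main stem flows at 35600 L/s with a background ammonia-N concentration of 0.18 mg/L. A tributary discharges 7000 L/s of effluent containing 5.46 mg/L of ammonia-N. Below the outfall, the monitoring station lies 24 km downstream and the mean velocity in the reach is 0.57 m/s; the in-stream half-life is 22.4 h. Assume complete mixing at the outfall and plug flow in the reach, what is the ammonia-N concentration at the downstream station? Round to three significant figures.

Flow-weighted average: C = (35600·0.1800 + 7000·5.460) / 42600 = 44630/42600 = 1.048 mg/L.
Travel time t = 24·1000 / 0.57 = 42110 s = 11.70 h.
Half-life 22.4 h → k = ln 2 / 22.4 = 0.03094 h⁻¹ = 0.7427 d⁻¹.
Decay over the reach: 1.048·exp(−kt) = 1.048·0.6963 = 0.7295 mg/L.

0.729 mg/L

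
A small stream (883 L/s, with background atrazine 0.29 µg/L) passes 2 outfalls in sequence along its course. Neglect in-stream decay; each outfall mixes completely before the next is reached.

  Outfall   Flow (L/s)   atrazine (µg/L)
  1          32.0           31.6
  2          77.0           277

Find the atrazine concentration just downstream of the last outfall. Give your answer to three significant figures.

After outfall 1: Q = 883.0 + 32.00 = 915.0 L/s; C = (883.0·0.2900 + 32.00·31.60)/915.0 = 1.385 µg/L.
After outfall 2: Q = 915.0 + 77.00 = 992.0 L/s; C = (915.0·1.385 + 77.00·277.0)/992.0 = 22.78 µg/L.

22.8 µg/L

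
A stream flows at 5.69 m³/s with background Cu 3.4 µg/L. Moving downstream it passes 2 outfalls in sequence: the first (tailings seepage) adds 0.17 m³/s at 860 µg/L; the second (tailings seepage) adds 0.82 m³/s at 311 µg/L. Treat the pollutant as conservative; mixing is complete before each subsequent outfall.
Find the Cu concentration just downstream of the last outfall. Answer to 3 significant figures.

63.0 µg/L

Below outfall 1: Q → 5.860 m³/s, C = (5.690·3.400 + 0.1700·860.0)/5.860 = 28.25 µg/L.
Below outfall 2: Q → 6.680 m³/s, C = (5.860·28.25 + 0.8200·311.0)/6.680 = 62.96 µg/L.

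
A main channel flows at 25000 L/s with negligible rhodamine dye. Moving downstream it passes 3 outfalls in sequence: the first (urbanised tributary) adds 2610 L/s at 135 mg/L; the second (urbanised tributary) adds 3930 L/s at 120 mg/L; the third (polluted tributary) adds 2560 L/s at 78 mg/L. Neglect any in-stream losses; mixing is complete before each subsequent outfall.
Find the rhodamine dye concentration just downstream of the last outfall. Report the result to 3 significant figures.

After outfall 1: Q = 25000 + 2610 = 27610 L/s; C = (25000·0 + 2610·135.0)/27610 = 12.76 mg/L.
After outfall 2: Q = 27610 + 3930 = 31540 L/s; C = (27610·12.76 + 3930·120.0)/31540 = 26.12 mg/L.
After outfall 3: Q = 31540 + 2560 = 34100 L/s; C = (31540·26.12 + 2560·78.00)/34100 = 30.02 mg/L.

30.0 mg/L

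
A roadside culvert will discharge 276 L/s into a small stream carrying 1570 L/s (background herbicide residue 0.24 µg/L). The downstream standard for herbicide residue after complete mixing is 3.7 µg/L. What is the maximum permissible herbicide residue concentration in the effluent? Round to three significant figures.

23.4 µg/L

At the limit, (Qr·Cr + Qe·Cₑ)/(Qr + Qe) = 3.7:
Cₑ = (1846·3.7 − 1570·0.2400) / 276.0 = 23.38 µg/L.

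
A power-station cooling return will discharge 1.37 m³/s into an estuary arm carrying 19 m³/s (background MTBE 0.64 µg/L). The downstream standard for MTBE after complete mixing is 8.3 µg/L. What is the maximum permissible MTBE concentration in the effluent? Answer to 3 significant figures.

At the limit, (Qr·Cr + Qe·Cₑ)/(Qr + Qe) = 8.3:
Cₑ = (20.37·8.3 − 19.00·0.6400) / 1.370 = 114.5 µg/L.

115 µg/L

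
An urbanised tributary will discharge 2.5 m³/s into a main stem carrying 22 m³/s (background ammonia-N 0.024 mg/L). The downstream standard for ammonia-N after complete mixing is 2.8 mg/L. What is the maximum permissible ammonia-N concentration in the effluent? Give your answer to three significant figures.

At the limit, (Qr·Cr + Qe·Cₑ)/(Qr + Qe) = 2.8:
Cₑ = (24.50·2.8 − 22.00·0.02400) / 2.500 = 27.23 mg/L.

27.2 mg/L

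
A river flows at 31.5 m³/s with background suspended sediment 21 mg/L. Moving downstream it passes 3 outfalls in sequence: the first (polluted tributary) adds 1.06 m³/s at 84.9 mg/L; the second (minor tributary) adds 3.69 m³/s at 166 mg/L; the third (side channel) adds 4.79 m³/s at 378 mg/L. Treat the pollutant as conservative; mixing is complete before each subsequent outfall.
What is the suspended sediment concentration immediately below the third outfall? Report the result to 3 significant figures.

77.4 mg/L

Outfall 1: combined Q = 32.56 m³/s; C = (31.50·21.00 + 1.060·84.90)/32.56 = 23.08 mg/L.
Outfall 2: combined Q = 36.25 m³/s; C = (32.56·23.08 + 3.690·166.0)/36.25 = 37.63 mg/L.
Outfall 3: combined Q = 41.04 m³/s; C = (36.25·37.63 + 4.790·378.0)/41.04 = 77.36 mg/L.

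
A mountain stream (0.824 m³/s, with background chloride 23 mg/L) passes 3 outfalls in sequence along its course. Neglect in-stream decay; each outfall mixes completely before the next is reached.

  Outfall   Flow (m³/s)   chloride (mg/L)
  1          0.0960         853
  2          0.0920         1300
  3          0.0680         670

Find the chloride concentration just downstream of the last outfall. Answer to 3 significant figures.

After outfall 1: Q = 0.8240 + 0.09600 = 0.9200 m³/s; C = (0.8240·23.00 + 0.09600·853.0)/0.9200 = 109.6 mg/L.
After outfall 2: Q = 0.9200 + 0.09200 = 1.012 m³/s; C = (0.9200·109.6 + 0.09200·1300)/1.012 = 217.8 mg/L.
After outfall 3: Q = 1.012 + 0.06800 = 1.080 m³/s; C = (1.012·217.8 + 0.06800·670.0)/1.080 = 246.3 mg/L.

246 mg/L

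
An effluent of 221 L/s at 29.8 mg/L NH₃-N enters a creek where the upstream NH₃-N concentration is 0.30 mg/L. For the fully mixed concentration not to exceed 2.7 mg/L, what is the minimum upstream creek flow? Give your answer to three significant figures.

2500 L/s

Set C_mix = 2.7: (Q·0.3000 + 221.0·29.80) / (Q + 221.0) = 2.7
→ Q = 221.0·(29.80 − 2.7)/(2.7 − 0.3000) = 2495 L/s.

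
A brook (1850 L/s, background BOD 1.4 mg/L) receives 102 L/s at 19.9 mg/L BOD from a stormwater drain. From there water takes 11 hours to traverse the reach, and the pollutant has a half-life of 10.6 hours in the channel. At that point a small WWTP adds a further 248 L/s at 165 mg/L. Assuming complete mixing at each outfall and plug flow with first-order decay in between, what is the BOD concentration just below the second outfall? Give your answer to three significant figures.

19.6 mg/L

Mixed concentration C = ΣQC/ΣQ = (1850·1.400 + 102.0·19.90) / 1952 = 4620/1952 = 2.367 mg/L; combined flow 1952 L/s.
Half-life 10.6 h → k = ln 2 / 10.6 = 0.06539 h⁻¹ = 1.569 d⁻¹.
First-order decay: C = 2.367·exp(−k·t) = 2.367·0.4871 = 1.153 mg/L.
At the second outfall, C = (1952·1.153 + 248.0·165.0) / (1952 + 248.0) = 19.62 mg/L.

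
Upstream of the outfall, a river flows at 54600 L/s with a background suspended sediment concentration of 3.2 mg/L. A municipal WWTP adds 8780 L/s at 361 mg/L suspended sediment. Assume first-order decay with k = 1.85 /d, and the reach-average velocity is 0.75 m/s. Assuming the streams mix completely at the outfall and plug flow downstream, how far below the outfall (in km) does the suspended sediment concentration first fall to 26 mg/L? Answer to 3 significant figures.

Mass balance: C = (54600·3.200 + 8780·361.0) / 63380 = 3344000/63380 = 52.77 mg/L.
Set 52.77·exp(−k·t) = 26 → t = ln(52.77/26)/k = 33050 s = 9.182 h.
Distance = v·t = 0.75·33050 = 24790 m = 24.79 km.

24.8 km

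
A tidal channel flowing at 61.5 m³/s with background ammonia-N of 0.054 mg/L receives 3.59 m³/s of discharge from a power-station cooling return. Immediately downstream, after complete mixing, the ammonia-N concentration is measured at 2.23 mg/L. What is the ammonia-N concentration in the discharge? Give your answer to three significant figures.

39.5 mg/L

Mass balance: 61.50·0.05400 + 3.590·Cₑ = 65.09·2.230
→ Cₑ = (65.09·2.230 − 61.50·0.05400) / 3.590 = 39.51 mg/L.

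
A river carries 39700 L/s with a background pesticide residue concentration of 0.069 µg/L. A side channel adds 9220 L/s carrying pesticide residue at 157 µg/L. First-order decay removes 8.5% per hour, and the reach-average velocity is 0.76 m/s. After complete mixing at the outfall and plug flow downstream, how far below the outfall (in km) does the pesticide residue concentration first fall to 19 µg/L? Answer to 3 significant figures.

Flow-weighted average: C = (39700·0.06900 + 9220·157.0) / 48920 = 1450000/48920 = 29.65 µg/L.
8.5%/h lost → k = −ln(1 − 0.085) = 0.08883 h⁻¹.
Set 29.65·exp(−k·t) = 19 → t = ln(29.65/19)/k = 18030 s = 5.008 h.
Distance = v·t = 0.76·18030 = 13700 m = 13.70 km.

13.7 km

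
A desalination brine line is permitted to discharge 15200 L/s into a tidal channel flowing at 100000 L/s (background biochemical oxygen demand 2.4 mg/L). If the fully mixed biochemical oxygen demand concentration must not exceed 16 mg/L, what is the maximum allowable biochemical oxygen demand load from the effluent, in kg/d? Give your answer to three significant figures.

Mass balance at the limit: 100000·2.400 + 15200·Cₑ = 115200·16 → Cₑ = 105.5 mg/L.
15200 L/s = 15.20 m³/s. Load = 15.20 m³/s × 105.5 g/m³ × 86 400 s/d = 138500 kg/d.

139000 kg/d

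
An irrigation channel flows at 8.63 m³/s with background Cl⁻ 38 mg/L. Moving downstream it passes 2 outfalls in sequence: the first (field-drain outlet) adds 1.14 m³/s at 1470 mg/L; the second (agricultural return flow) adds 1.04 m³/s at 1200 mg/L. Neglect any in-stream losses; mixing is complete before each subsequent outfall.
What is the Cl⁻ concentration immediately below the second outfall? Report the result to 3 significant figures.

Outfall 1: combined Q = 9.770 m³/s; C = (8.630·38.00 + 1.140·1470)/9.770 = 205.1 mg/L.
Outfall 2: combined Q = 10.81 m³/s; C = (9.770·205.1 + 1.040·1200)/10.81 = 300.8 mg/L.

301 mg/L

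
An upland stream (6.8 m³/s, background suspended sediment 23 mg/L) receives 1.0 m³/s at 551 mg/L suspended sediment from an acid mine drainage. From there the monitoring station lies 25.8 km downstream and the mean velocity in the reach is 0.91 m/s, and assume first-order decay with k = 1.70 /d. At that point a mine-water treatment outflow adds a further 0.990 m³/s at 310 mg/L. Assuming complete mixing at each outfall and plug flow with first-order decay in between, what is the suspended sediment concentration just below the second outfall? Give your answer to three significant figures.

81.0 mg/L

Mixed concentration C = ΣQC/ΣQ = (6.800·23.00 + 1.000·551.0) / 7.800 = 707.4/7.800 = 90.69 mg/L; combined flow 7.800 m³/s.
Travel time t = 25.8·1000 / 0.91 = 28350 s = 7.875 h.
Applying C = C₀e^(−kt): 90.69 × 0.5724 = 51.92 mg/L.
At the second outfall, C = (7.800·51.92 + 0.9900·310.0) / (7.800 + 0.9900) = 80.98 mg/L.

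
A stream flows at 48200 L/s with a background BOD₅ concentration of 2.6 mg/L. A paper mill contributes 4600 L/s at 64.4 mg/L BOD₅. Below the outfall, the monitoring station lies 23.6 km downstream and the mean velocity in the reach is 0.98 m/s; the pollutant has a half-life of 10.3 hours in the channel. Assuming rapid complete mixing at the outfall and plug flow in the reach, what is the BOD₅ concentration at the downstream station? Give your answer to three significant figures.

Flow-weighted average: C = (48200·2.600 + 4600·64.40) / 52800 = 421600/52800 = 7.984 mg/L.
Travel time t = 23.6·1000 / 0.98 = 24080 s = 6.689 h.
Half-life 10.3 h → k = ln 2 / 10.3 = 0.06730 h⁻¹ = 1.615 d⁻¹.
Applying C = C₀e^(−kt): 7.984 × 0.6375 = 5.090 mg/L.

5.09 mg/L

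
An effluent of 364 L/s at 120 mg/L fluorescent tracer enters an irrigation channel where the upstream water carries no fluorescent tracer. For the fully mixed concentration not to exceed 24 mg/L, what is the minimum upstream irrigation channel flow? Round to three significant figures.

1460 L/s

Set C_mix = 24: (Q·0 + 364.0·120.0) / (Q + 364.0) = 24
→ Q = 364.0·(120.0 − 24)/(24 − 0) = 1456 L/s.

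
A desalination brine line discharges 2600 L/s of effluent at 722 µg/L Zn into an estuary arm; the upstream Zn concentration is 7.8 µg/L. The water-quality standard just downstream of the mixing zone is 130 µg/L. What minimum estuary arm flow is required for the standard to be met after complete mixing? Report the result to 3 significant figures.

Set C_mix = 130: (Q·7.800 + 2600·722.0) / (Q + 2600) = 130
→ Q = 2600·(722.0 − 130)/(130 − 7.800) = 12600 L/s.

12600 L/s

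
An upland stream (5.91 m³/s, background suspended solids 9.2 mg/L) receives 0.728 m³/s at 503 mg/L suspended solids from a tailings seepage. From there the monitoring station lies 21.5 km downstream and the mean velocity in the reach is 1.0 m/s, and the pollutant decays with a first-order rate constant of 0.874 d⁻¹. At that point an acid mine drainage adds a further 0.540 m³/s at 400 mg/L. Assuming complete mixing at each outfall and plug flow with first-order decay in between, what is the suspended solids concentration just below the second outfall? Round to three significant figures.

77.2 mg/L

Flow-weighted average: C = (5.910·9.200 + 0.7280·503.0) / 6.638 = 420.6/6.638 = 63.36 mg/L; combined flow 6.638 m³/s.
Travel time t = 21.5·1000 / 1.0 = 21500 s = 5.972 h.
Decay over the reach: 63.36·exp(−kt) = 63.36·0.8045 = 50.97 mg/L.
At the second outfall, C = (6.638·50.97 + 0.5400·400.0) / (6.638 + 0.5400) = 77.23 mg/L.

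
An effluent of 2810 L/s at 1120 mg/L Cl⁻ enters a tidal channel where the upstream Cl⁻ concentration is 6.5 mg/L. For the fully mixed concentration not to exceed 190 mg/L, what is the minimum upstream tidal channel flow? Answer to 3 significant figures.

Set C_mix = 190: (Q·6.500 + 2810·1120) / (Q + 2810) = 190
→ Q = 2810·(1120 − 190)/(190 − 6.500) = 14240 L/s.

14200 L/s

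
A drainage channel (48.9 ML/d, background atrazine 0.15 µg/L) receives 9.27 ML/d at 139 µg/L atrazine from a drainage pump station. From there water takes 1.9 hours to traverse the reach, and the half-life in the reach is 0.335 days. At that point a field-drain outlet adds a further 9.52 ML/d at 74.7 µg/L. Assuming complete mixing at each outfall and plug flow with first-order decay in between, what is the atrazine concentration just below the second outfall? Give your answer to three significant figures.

Mixed concentration C = ΣQC/ΣQ = (48.90·0.1500 + 9.270·139.0) / 58.17 = 1296/58.17 = 22.28 µg/L; combined flow 58.17 ML/d.
Half-life 0.335 d → k = ln 2 / 0.335 = 2.069 d⁻¹.
Applying C = C₀e^(−kt): 22.28 × 0.8489 = 18.91 µg/L.
Second outfall: C = (58.17·18.91 + 9.520·74.70)/67.69 = 26.76 µg/L.

26.8 µg/L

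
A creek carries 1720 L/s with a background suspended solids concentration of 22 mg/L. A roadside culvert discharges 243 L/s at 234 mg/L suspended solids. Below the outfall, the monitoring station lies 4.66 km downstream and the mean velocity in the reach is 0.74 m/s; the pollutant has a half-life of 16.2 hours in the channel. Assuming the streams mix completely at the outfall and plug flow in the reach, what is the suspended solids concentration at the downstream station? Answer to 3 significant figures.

Flow-weighted average: C = (1720·22.00 + 243.0·234.0) / 1963 = 94700/1963 = 48.24 mg/L.
Travel time t = 4.66·1000 / 0.74 = 6297 s = 1.749 h.
Half-life 16.2 h → k = ln 2 / 16.2 = 0.04279 h⁻¹ = 1.027 d⁻¹.
Decay over the reach: 48.24·exp(−kt) = 48.24·0.9279 = 44.76 mg/L.

44.8 mg/L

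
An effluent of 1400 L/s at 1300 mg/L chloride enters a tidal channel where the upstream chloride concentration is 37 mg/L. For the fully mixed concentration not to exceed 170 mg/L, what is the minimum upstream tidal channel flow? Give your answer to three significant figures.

11900 L/s

Set C_mix = 170: (Q·37.00 + 1400·1300) / (Q + 1400) = 170
→ Q = 1400·(1300 − 170)/(170 − 37.00) = 11890 L/s.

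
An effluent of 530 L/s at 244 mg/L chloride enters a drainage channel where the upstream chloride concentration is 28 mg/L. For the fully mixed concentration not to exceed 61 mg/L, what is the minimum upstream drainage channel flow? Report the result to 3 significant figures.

Set C_mix = 61: (Q·28.00 + 530.0·244.0) / (Q + 530.0) = 61
→ Q = 530.0·(244.0 − 61)/(61 − 28.00) = 2939 L/s.

2940 L/s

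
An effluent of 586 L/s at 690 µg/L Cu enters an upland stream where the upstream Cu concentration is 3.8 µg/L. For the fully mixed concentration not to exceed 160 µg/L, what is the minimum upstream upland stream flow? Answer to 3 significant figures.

Set C_mix = 160: (Q·3.800 + 586.0·690.0) / (Q + 586.0) = 160
→ Q = 586.0·(690.0 − 160)/(160 − 3.800) = 1988 L/s.

1990 L/s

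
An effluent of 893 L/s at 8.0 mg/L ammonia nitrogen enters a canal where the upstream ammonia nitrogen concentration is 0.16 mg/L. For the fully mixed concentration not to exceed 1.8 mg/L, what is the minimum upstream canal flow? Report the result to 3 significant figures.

Set C_mix = 1.8: (Q·0.1600 + 893.0·8.000) / (Q + 893.0) = 1.8
→ Q = 893.0·(8.000 − 1.8)/(1.8 − 0.1600) = 3376 L/s.

3380 L/s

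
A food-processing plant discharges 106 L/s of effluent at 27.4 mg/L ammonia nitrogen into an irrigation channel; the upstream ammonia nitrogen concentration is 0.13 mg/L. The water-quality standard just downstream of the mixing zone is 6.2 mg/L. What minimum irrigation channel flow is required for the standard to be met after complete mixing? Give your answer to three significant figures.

370 L/s

Set C_mix = 6.2: (Q·0.1300 + 106.0·27.40) / (Q + 106.0) = 6.2
→ Q = 106.0·(27.40 − 6.2)/(6.2 − 0.1300) = 370.2 L/s.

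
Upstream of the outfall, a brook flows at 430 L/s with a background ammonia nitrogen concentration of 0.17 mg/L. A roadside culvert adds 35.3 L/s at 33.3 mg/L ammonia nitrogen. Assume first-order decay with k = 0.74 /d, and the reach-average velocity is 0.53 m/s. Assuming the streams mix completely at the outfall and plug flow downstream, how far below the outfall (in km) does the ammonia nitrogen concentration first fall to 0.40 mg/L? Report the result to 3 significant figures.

118 km

Flow-weighted average: C = (430.0·0.1700 + 35.30·33.30) / 465.3 = 1249/465.3 = 2.683 mg/L.
Set 2.683·exp(−k·t) = 0.40 → t = ln(2.683/0.40)/k = 222200 s = 61.73 h.
Distance = v·t = 0.53·222200 = 117800 m = 117.8 km.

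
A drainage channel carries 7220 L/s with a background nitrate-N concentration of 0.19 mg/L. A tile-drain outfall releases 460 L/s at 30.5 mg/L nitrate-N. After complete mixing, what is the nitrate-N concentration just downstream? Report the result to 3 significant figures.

2.01 mg/L

Mass balance: C = (7220·0.1900 + 460.0·30.50) / 7680 = 15400/7680 = 2.005 mg/L.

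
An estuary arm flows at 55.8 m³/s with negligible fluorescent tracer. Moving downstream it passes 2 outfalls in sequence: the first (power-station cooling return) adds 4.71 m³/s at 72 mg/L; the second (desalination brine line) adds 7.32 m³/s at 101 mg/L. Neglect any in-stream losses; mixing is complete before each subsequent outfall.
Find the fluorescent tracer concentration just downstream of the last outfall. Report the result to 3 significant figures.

15.9 mg/L

Below outfall 1: Q → 60.51 m³/s, C = (55.80·0 + 4.710·72.00)/60.51 = 5.604 mg/L.
Below outfall 2: Q → 67.83 m³/s, C = (60.51·5.604 + 7.320·101.0)/67.83 = 15.90 mg/L.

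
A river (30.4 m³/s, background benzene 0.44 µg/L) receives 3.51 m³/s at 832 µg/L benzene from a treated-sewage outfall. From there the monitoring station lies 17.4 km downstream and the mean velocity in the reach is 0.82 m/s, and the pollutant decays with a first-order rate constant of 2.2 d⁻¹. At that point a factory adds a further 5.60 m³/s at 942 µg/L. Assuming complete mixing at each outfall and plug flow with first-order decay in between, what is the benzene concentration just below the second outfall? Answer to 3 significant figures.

177 µg/L

Flow-weighted average: C = (30.40·0.4400 + 3.510·832.0) / 33.91 = 2934/33.91 = 86.51 µg/L; combined flow 33.91 m³/s.
Travel time t = 17.4·1000 / 0.82 = 21220 s = 5.894 h.
First-order decay: C = 86.51·exp(−k·t) = 86.51·0.5826 = 50.40 µg/L.
At the second outfall, C = (33.91·50.40 + 5.600·942.0) / (33.91 + 5.600) = 176.8 µg/L.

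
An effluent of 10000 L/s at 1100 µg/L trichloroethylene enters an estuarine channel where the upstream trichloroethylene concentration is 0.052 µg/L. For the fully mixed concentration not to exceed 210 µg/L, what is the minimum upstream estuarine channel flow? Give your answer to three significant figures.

Set C_mix = 210: (Q·0.05200 + 10000·1100) / (Q + 10000) = 210
→ Q = 10000·(1100 − 210)/(210 − 0.05200) = 42390 L/s.

42400 L/s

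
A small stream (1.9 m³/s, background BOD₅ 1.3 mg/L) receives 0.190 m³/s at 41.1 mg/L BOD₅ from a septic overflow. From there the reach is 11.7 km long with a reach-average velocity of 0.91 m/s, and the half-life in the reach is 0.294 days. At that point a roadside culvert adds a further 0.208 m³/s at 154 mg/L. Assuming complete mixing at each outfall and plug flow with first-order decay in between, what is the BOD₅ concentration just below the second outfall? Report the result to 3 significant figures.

17.1 mg/L

Flow-weighted average: C = (1.900·1.300 + 0.1900·41.10) / 2.090 = 10.28/2.090 = 4.918 mg/L; combined flow 2.090 m³/s.
Travel time t = 11.7·1000 / 0.91 = 12860 s = 3.571 h.
Half-life 0.294 d → k = ln 2 / 0.294 = 2.358 d⁻¹.
Decay over the reach: 4.918·exp(−kt) = 4.918·0.7041 = 3.463 mg/L.
Second outfall: C = (2.090·3.463 + 0.2080·154.0)/2.298 = 17.09 mg/L.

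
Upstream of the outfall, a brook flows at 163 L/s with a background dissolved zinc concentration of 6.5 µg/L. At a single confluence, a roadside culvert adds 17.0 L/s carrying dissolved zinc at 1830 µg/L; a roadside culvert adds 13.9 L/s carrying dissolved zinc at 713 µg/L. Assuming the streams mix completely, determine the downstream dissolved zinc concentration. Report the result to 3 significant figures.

Flow-weighted average: C = (163.0·6.500 + 17.00·1830 + 13.90·713.0) / 193.9 = 42080/193.9 = 217.0 µg/L.

217 µg/L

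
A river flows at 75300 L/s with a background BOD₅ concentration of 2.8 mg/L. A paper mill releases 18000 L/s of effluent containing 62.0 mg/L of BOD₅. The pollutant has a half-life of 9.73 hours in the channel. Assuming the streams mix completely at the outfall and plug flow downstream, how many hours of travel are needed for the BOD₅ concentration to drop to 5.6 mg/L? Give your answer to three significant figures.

13.1 h

Conservation of mass: C = (75300·2.800 + 18000·62.00) / 93300 = 1327000/93300 = 14.22 mg/L.
Half-life 9.73 h → k = ln 2 / 9.73 = 0.07124 h⁻¹ = 1.710 d⁻¹.
14.22·exp(−k·t) = 5.6 → t = ln(14.22/5.6)/k = 47100 s = 13.08 h.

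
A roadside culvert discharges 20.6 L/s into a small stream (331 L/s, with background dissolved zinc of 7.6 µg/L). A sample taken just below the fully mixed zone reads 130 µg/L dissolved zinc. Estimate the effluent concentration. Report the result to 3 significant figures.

2100 µg/L

Mass balance: 331.0·7.600 + 20.60·Cₑ = 351.6·130.0
→ Cₑ = (351.6·130.0 − 331.0·7.600) / 20.60 = 2097 µg/L.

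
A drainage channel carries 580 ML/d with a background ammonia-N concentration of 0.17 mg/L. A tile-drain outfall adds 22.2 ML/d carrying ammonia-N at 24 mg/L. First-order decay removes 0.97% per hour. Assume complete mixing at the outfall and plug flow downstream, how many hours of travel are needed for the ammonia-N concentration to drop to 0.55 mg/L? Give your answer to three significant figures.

After mixing, C = (580.0·0.1700 + 22.20·24.00) / 602.2 = 631.4/602.2 = 1.048 mg/L.
0.97%/h lost → k = −ln(1 − 0.0097) = 0.009747 h⁻¹.
1.048·exp(−k·t) = 0.55 → t = ln(1.048/0.55)/k = 238300 s = 66.19 h.

66.2 h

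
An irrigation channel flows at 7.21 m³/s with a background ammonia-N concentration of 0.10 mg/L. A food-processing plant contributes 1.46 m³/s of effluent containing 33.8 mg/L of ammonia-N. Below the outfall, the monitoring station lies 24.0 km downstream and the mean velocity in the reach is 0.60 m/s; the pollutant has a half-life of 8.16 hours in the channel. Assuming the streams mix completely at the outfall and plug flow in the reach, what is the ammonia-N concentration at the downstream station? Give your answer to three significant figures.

Mass balance: C = (7.210·0.1000 + 1.460·33.80) / 8.670 = 50.07/8.670 = 5.775 mg/L.
Travel time t = 24.0·1000 / 0.60 = 40000 s = 11.11 h.
Half-life 8.16 h → k = ln 2 / 8.16 = 0.08494 h⁻¹ = 2.039 d⁻¹.
After decay, C = 5.775 × e^(−kt) = 5.775 × 0.3891 = 2.247 mg/L.

2.25 mg/L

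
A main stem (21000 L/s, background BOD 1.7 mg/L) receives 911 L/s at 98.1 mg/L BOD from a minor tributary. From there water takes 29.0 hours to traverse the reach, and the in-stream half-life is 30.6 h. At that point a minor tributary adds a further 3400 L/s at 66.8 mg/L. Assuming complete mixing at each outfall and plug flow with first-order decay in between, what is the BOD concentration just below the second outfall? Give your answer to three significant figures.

11.5 mg/L

Mass balance: C = (21000·1.700 + 911.0·98.10) / 21910 = 125100/21910 = 5.708 mg/L; combined flow 21910 L/s.
Half-life 30.6 h → k = ln 2 / 30.6 = 0.02265 h⁻¹ = 0.5436 d⁻¹.
First-order decay: C = 5.708·exp(−k·t) = 5.708·0.5185 = 2.959 mg/L.
Second outfall: C = (21910·2.959 + 3400·66.80)/25310 = 11.54 mg/L.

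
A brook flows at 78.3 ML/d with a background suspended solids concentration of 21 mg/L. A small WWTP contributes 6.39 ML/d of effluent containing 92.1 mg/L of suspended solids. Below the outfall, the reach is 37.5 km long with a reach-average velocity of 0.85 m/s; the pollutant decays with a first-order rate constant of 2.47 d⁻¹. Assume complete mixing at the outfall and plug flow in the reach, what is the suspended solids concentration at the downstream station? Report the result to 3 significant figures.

7.47 mg/L

Mixed concentration C = ΣQC/ΣQ = (78.30·21.00 + 6.390·92.10) / 84.69 = 2233/84.69 = 26.36 mg/L.
Travel time t = 37.5·1000 / 0.85 = 44120 s = 12.25 h.
First-order decay: C = 26.36·exp(−k·t) = 26.36·0.2833 = 7.469 mg/L.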